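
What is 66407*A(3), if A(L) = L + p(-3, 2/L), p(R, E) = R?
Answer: 0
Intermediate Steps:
A(L) = -3 + L (A(L) = L - 3 = -3 + L)
66407*A(3) = 66407*(-3 + 3) = 66407*0 = 0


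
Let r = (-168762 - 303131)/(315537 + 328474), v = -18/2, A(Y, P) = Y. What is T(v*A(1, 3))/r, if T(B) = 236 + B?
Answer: -146190497/471893 ≈ -309.80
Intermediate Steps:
v = -9 (v = -18*½ = -9)
r = -471893/644011 ≈ -0.73274
T(v*A(1, 3))/r = (236 - 9*1)/(-471893/644011) = (236 - 9)*(-644011/471893) = 227*(-644011/471893) = -146190497/471893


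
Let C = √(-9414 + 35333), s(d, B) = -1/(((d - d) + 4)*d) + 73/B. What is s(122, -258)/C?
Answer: -17941*√25919/1631652888 ≈ -0.0017702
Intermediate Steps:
s(d, B) = 73/B - 1/(4*d) (s(d, B) = -1/((0 + 4)*d) + 73/B = -1/(4*d) + 73/B = 73/B - 1/(4*d))
C = √25919 ≈ 160.99
s(122, -258)/C = (73/(-258) - ¼/122)/(√25919) = (73*(-1/258) - ¼*1/122)*(√25919/25919) = (-73/258 - 1/488)*(√25919/25919) = -17941*√25919/1631652888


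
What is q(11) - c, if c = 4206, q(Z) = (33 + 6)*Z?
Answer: -3777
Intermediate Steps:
q(Z) = 39*Z
q(11) - c = 39*11 - 1*4206 = 429 - 4206 = -3777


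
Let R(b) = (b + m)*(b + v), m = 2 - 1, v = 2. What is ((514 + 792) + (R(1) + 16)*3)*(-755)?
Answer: -1035860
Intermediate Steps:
m = 1
R(b) = (1 + b)*(2 + b) (R(b) = (b + 1)*(b + 2) = (1 + b)*(2 + b))
((514 + 792) + (R(1) + 16)*3)*(-755) = ((514 + 792) + ((2 + 1² + 3*1) + 16)*3)*(-755) = (1306 + ((2 + 1 + 3) + 16)*3)*(-755) = (1306 + (6 + 16)*3)*(-755) = (1306 + 22*3)*(-755) = (1306 + 66)*(-755) = 1372*(-755) = -1035860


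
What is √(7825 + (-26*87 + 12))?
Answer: 5*√223 ≈ 74.666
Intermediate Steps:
√(7825 + (-26*87 + 12)) = √(7825 + (-2262 + 12)) = √(7825 - 2250) = √5575 = 5*√223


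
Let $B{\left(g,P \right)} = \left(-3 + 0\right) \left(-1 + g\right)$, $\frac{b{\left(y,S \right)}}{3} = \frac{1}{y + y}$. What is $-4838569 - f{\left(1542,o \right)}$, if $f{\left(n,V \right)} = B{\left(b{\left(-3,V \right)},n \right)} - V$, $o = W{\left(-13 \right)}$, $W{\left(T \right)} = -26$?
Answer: $- \frac{9677199}{2} \approx -4.8386 \cdot 10^{6}$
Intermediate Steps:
$b{\left(y,S \right)} = \frac{3}{2 y}$ ($b{\left(y,S \right)} = \frac{3}{y + y} = \frac{3}{2 y}$)
$o = -26$
$B{\left(g,P \right)} = 3 - 3 g$ ($B{\left(g,P \right)} = - 3 \left(-1 + g\right) = 3 - 3 g$)
$f{\left(n,V \right)} = \frac{9}{2} - V$ ($f{\left(n,V \right)} = \left(3 - 3 \frac{3}{2 \left(-3\right)}\right) - V = \left(3 - 3 \cdot \frac{3}{2} \left(- \frac{1}{3}\right)\right) - V = \left(3 - - \frac{3}{2}\right) - V = \left(3 + \frac{3}{2}\right) - V = \frac{9}{2} - V$)
$-4838569 - f{\left(1542,o \right)} = -4838569 - \left(\frac{9}{2} - -26\right) = -4838569 - \left(\frac{9}{2} + 26\right) = -4838569 - \frac{61}{2} = - \frac{9677199}{2}$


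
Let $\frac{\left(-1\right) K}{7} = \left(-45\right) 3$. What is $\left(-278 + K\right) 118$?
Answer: $78706$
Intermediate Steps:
$K = 945$ ($K = - 7 \left(\left(-45\right) 3\right) = \left(-7\right) \left(-135\right) = 945$)
$\left(-278 + K\right) 118 = \left(-278 + 945\right) 118 = 667 \cdot 118 = 78706$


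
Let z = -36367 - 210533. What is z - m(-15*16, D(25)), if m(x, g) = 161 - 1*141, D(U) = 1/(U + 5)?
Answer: -246920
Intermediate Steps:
D(U) = 1/(5 + U)
z = -246900
m(x, g) = 20 (m(x, g) = 161 - 141 = 20)
z - m(-15*16, D(25)) = -246900 - 1*20 = -246900 - 20 = -246920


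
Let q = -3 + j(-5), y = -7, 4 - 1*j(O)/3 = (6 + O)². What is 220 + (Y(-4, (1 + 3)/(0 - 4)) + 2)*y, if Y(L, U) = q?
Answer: 164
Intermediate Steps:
j(O) = 12 - 3*(6 + O)²
q = 6 (q = -3 + (12 - 3*(6 - 5)²) = -3 + (12 - 3*1²) = -3 + (12 - 3*1) = -3 + (12 - 3) = -3 + 9 = 6)
Y(L, U) = 6
220 + (Y(-4, (1 + 3)/(0 - 4)) + 2)*y = 220 + (6 + 2)*(-7) = 220 + 8*(-7) = 220 - 56 = 164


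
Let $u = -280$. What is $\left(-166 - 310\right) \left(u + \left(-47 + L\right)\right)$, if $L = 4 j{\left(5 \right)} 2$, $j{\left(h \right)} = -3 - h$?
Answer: $186116$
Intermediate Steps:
$L = -64$ ($L = 4 \left(-3 - 5\right) 2 = 4 \left(-8\right) 2 = \left(-32\right) 2 = -64$)
$\left(-166 - 310\right) \left(u + \left(-47 + L\right)\right) = \left(-166 - 310\right) \left(-280 - 111\right) = - 476 \left(-280 - 111\right) = \left(-476\right) \left(-391\right) = 186116$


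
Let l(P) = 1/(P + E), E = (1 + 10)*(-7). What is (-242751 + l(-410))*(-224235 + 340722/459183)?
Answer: 4057481073907242618/74540707 ≈ 5.4433e+10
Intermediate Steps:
E = -77 (E = 11*(-7) = -77)
l(P) = 1/(-77 + P) (l(P) = 1/(P - 77) = 1/(-77 + P))
(-242751 + l(-410))*(-224235 + 340722/459183) = (-242751 + 1/(-77 - 410))*(-224235 + 340722/459183) = (-242751 + 1/(-487))*(-224235 + 340722*(1/459183)) = (-242751 - 1/487)*(-224235 + 113574/153061) = -118219738/487*(-34321519761/153061) = 4057481073907242618/74540707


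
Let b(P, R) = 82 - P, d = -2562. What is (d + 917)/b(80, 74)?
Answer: -1645/2 ≈ -822.50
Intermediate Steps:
(d + 917)/b(80, 74) = (-2562 + 917)/(82 - 1*80) = -1645/(82 - 80) = -1645/2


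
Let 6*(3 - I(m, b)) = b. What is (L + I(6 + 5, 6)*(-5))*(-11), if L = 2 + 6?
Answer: 22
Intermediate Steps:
L = 8
I(m, b) = 3 - b/6
(L + I(6 + 5, 6)*(-5))*(-11) = (8 + (3 - ⅙*6)*(-5))*(-11) = (8 + (3 - 1)*(-5))*(-11) = (8 + 2*(-5))*(-11) = (8 - 10)*(-11) = -2*(-11) = 22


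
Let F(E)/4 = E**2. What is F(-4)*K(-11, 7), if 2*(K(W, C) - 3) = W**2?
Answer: 4064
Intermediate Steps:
K(W, C) = 3 + W**2/2
F(E) = 4*E**2
F(-4)*K(-11, 7) = (4*(-4)**2)*(3 + (1/2)*(-11)**2) = (4*16)*(3 + (1/2)*121) = 64*(3 + 121/2) = 64*(127/2) = 4064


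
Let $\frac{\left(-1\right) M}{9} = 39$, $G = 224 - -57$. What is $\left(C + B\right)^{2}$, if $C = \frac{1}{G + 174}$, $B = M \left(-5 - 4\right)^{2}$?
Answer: $\frac{167342786698816}{207025} \approx 8.0832 \cdot 10^{8}$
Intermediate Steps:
$G = 281$ ($G = 224 + 57 = 281$)
$M = -351$ ($M = \left(-9\right) 39 = -351$)
$B = -28431$ ($B = - 351 \left(-5 - 4\right)^{2} = - 351 \left(-9\right)^{2} = \left(-351\right) 81 = -28431$)
$C = \frac{1}{455}$ ($C = \frac{1}{281 + 174} = \frac{1}{455} \approx 0.0021978$)
$\left(C + B\right)^{2} = \left(\frac{1}{455} - 28431\right)^{2} = \left(- \frac{12936104}{455}\right)^{2} = \frac{167342786698816}{207025}$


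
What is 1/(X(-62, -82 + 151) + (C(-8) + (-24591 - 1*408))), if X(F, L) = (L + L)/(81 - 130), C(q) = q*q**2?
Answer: -49/1250177 ≈ -3.9194e-5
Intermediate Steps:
C(q) = q**3
X(F, L) = -2*L/49 (X(F, L) = (2*L)/(-49) = (2*L)*(-1/49) = -2*L/49)
1/(X(-62, -82 + 151) + (C(-8) + (-24591 - 1*408))) = 1/(-2*(-82 + 151)/49 + ((-8)**3 + (-24591 - 1*408))) = 1/(-2/49*69 + (-512 + (-24591 - 408))) = 1/(-138/49 + (-512 - 24999)) = 1/(-138/49 - 25511) = 1/(-1250177/49) = -49/1250177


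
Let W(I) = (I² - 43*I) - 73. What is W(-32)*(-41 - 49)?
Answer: -209430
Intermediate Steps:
W(I) = -73 + I² - 43*I
W(-32)*(-41 - 49) = (-73 + (-32)² - 43*(-32))*(-41 - 49) = (-73 + 1024 + 1376)*(-90) = 2327*(-90) = -209430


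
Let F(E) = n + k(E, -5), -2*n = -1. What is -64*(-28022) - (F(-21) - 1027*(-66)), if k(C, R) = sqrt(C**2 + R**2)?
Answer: 3451251/2 - sqrt(466) ≈ 1.7256e+6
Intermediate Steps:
n = 1/2 (n = -1/2*(-1) = 1/2 ≈ 0.50000)
F(E) = 1/2 + sqrt(25 + E**2) (F(E) = 1/2 + sqrt(E**2 + (-5)**2) = 1/2 + sqrt(E**2 + 25) = 1/2 + sqrt(25 + E**2))
-64*(-28022) - (F(-21) - 1027*(-66)) = -64*(-28022) - ((1/2 + sqrt(25 + (-21)**2)) - 1027*(-66)) = 1793408 - ((1/2 + sqrt(25 + 441)) + 67782) = 1793408 - ((1/2 + sqrt(466)) + 67782) = 1793408 - (135565/2 + sqrt(466)) = 1793408 + (-135565/2 - sqrt(466)) = 3451251/2 - sqrt(466)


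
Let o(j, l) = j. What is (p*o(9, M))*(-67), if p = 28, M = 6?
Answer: -16884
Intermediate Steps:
(p*o(9, M))*(-67) = (28*9)*(-67) = 252*(-67) = -16884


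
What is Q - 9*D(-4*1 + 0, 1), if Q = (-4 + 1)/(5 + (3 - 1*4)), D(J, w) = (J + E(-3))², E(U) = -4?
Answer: -2307/4 ≈ -576.75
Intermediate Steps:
D(J, w) = (-4 + J)² (D(J, w) = (J - 4)² = (-4 + J)²)
Q = -¾ (Q = -3/(5 + (3 - 4)) = -3/(5 - 1) = -3/4 = -3*¼ = -¾ ≈ -0.75000)
Q - 9*D(-4*1 + 0, 1) = -¾ - 9*(-4 + (-4*1 + 0))² = -¾ - 9*(-4 + (-4 + 0))² = -¾ - 9*(-4 - 4)² = -¾ - 9*(-8)² = -¾ - 9*64 = -¾ - 576 = -2307/4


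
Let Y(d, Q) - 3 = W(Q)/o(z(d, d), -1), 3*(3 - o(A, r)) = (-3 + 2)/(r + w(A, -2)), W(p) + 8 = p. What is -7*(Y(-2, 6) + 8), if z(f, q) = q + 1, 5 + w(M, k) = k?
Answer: -5131/71 ≈ -72.268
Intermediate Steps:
W(p) = -8 + p
w(M, k) = -5 + k
z(f, q) = 1 + q
o(A, r) = 3 + 1/(3*(-7 + r)) (o(A, r) = 3 - (-3 + 2)/(3*(r + (-5 - 2))) = 3 - (-1)/(3*(r - 7)) = 3 - (-1)/(3*(-7 + r)) = 3 + 1/(3*(-7 + r)))
Y(d, Q) = 21/71 + 24*Q/71 (Y(d, Q) = 3 + (-8 + Q)/(((-62 + 9*(-1))/(3*(-7 - 1)))) = 3 + (-8 + Q)/(((⅓)*(-62 - 9)/(-8))) = 3 + (-8 + Q)/(((⅓)*(-⅛)*(-71))) = 3 + (-8 + Q)/(71/24) = 3 + (-8 + Q)*(24/71) = 3 + (-192/71 + 24*Q/71) = 21/71 + 24*Q/71)
-7*(Y(-2, 6) + 8) = -7*((21/71 + (24/71)*6) + 8) = -7*((21/71 + 144/71) + 8) = -7*(165/71 + 8) = -7*733/71 = -5131/71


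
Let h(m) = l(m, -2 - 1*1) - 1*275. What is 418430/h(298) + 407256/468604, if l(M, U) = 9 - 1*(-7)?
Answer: -48993123104/30342109 ≈ -1614.7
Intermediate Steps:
l(M, U) = 16 (l(M, U) = 9 + 7 = 16)
h(m) = -259 (h(m) = 16 - 1*275 = 16 - 275 = -259)
418430/h(298) + 407256/468604 = 418430/(-259) + 407256/468604 = 418430*(-1/259) + 407256*(1/468604) = -418430/259 + 101814/117151 = -48993123104/30342109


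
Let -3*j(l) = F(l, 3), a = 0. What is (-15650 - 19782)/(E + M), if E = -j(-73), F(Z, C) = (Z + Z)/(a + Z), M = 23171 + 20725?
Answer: -53148/65845 ≈ -0.80717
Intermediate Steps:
M = 43896
F(Z, C) = 2 (F(Z, C) = (Z + Z)/(0 + Z) = (2*Z)/Z = 2)
j(l) = -⅔ (j(l) = -⅓*2 = -⅔)
E = ⅔ (E = -1*(-⅔) = ⅔ ≈ 0.66667)
(-15650 - 19782)/(E + M) = (-15650 - 19782)/(⅔ + 43896) = -35432/131690/3 = -35432*3/131690 = -53148/65845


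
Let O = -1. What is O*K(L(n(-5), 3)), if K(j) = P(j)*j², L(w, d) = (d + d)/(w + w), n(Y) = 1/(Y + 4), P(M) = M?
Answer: 27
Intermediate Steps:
n(Y) = 1/(4 + Y)
L(w, d) = d/w (L(w, d) = (2*d)/((2*w)) = (2*d)*(1/(2*w)) = d/w)
K(j) = j³ (K(j) = j*j² = j³)
O*K(L(n(-5), 3)) = -(3/(1/(4 - 5)))³ = -(3/(1/(-1)))³ = -(3/(-1))³ = -(3*(-1))³ = -1*(-3)³ = -1*(-27) = 27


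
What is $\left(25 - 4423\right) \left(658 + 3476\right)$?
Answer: $-18181332$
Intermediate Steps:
$\left(25 - 4423\right) \left(658 + 3476\right) = \left(-4398\right) 4134 = -18181332$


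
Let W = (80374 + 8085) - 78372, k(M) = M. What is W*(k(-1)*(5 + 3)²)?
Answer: -645568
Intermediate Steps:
W = 10087 (W = 88459 - 78372 = 10087)
W*(k(-1)*(5 + 3)²) = 10087*(-(5 + 3)²) = 10087*(-1*8²) = 10087*(-1*64) = 10087*(-64) = -645568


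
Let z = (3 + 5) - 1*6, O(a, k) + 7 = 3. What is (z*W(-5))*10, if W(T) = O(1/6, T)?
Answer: -80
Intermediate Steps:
O(a, k) = -4 (O(a, k) = -7 + 3 = -4)
W(T) = -4
z = 2 (z = 8 - 6 = 2)
(z*W(-5))*10 = (2*(-4))*10 = -8*10 = -80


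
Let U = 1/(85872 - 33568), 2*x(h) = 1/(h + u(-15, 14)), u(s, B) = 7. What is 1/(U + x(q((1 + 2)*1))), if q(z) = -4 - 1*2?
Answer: 52304/26153 ≈ 1.9999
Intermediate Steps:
q(z) = -6 (q(z) = -4 - 2 = -6)
x(h) = 1/(2*(7 + h)) (x(h) = 1/(2*(h + 7)) = 1/(2*(7 + h)))
U = 1/52304 ≈ 1.9119e-5
1/(U + x(q((1 + 2)*1))) = 1/(1/52304 + 1/(2*(7 - 6))) = 1/(1/52304 + (½)/1) = 1/(1/52304 + (½)*1) = 1/(1/52304 + ½) = 1/(26153/52304) = 52304/26153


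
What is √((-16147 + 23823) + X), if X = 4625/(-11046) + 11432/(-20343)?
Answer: √43060299354493994202/74902926 ≈ 87.607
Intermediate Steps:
X = -73454749/74902926 (X = 4625*(-1/11046) + 11432*(-1/20343) = -4625/11046 - 11432/20343 = -73454749/74902926 ≈ -0.98067)
√((-16147 + 23823) + X) = √((-16147 + 23823) - 73454749/74902926) = √(7676 - 73454749/74902926) = √(574881405227/74902926) = √43060299354493994202/74902926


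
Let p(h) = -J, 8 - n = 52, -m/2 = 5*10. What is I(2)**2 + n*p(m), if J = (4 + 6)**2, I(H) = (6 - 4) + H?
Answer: 4416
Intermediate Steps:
I(H) = 2 + H
m = -100 (m = -10*10 = -2*50 = -100)
n = -44 (n = 8 - 1*52 = 8 - 52 = -44)
J = 100 (J = 10**2 = 100)
p(h) = -100 (p(h) = -1*100 = -100)
I(2)**2 + n*p(m) = (2 + 2)**2 - 44*(-100) = 4**2 + 4400 = 16 + 4400 = 4416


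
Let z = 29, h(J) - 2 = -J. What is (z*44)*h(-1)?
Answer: 3828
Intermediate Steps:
h(J) = 2 - J
(z*44)*h(-1) = (29*44)*(2 - 1*(-1)) = 1276*(2 + 1) = 1276*3 = 3828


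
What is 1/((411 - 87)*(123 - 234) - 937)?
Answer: -1/36901 ≈ -2.7100e-5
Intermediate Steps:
1/((411 - 87)*(123 - 234) - 937) = 1/(324*(-111) - 937) = 1/(-35964 - 937) = 1/(-36901) = -1/36901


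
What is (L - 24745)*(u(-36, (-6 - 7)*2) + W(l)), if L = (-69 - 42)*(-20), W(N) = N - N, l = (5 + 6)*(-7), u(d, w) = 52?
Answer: -1171300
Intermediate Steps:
l = -77 (l = 11*(-7) = -77)
W(N) = 0
L = 2220 (L = -111*(-20) = 2220)
(L - 24745)*(u(-36, (-6 - 7)*2) + W(l)) = (2220 - 24745)*(52 + 0) = -22525*52 = -1171300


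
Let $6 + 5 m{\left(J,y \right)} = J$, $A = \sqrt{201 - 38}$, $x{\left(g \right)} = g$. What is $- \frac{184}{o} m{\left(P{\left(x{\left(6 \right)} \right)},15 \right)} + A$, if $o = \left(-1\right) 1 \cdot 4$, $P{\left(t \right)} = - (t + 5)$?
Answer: $- \frac{782}{5} + \sqrt{163} \approx -143.63$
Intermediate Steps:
$A = \sqrt{163} \approx 12.767$
$P{\left(t \right)} = -5 - t$ ($P{\left(t \right)} = - (5 + t) = -5 - t$)
$o = -4$ ($o = \left(-1\right) 4 = -4$)
$m{\left(J,y \right)} = - \frac{6}{5} + \frac{J}{5}$
$- \frac{184}{o} m{\left(P{\left(x{\left(6 \right)} \right)},15 \right)} + A = - \frac{184}{-4} \left(- \frac{6}{5} + \frac{-5 - 6}{5}\right) + \sqrt{163} = \left(-184\right) \left(- \frac{1}{4}\right) \left(- \frac{6}{5} + \frac{-5 - 6}{5}\right) + \sqrt{163} = 46 \left(- \frac{6}{5} + \frac{1}{5} \left(-11\right)\right) + \sqrt{163} = 46 \left(- \frac{6}{5} - \frac{11}{5}\right) + \sqrt{163} = 46 \left(- \frac{17}{5}\right) + \sqrt{163} = - \frac{782}{5} + \sqrt{163}$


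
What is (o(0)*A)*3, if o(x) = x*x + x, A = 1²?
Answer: 0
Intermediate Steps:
A = 1
o(x) = x + x² (o(x) = x² + x = x + x²)
(o(0)*A)*3 = ((0*(1 + 0))*1)*3 = ((0*1)*1)*3 = (0*1)*3 = 0*3 = 0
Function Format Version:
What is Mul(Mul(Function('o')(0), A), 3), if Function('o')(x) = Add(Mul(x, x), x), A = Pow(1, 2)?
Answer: 0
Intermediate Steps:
A = 1
Function('o')(x) = Add(x, Pow(x, 2)) (Function('o')(x) = Add(Pow(x, 2), x) = Add(x, Pow(x, 2)))
Mul(Mul(Function('o')(0), A), 3) = Mul(Mul(Mul(0, Add(1, 0)), 1), 3) = Mul(Mul(Mul(0, 1), 1), 3) = Mul(Mul(0, 1), 3) = Mul(0, 3) = 0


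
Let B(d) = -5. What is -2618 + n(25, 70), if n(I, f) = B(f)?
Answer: -2623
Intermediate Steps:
n(I, f) = -5
-2618 + n(25, 70) = -2618 - 5 = -2623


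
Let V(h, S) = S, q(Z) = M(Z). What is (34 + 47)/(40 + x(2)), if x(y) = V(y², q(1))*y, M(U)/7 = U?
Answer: 3/2 ≈ 1.5000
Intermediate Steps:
M(U) = 7*U
q(Z) = 7*Z
x(y) = 7*y (x(y) = (7*1)*y = 7*y)
(34 + 47)/(40 + x(2)) = (34 + 47)/(40 + 7*2) = 81/(40 + 14) = 81/54 = 81*(1/54) = 3/2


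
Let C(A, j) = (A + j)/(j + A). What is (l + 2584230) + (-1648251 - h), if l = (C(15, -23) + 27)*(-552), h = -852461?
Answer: 1772984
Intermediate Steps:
C(A, j) = 1 (C(A, j) = (A + j)/(A + j) = 1)
l = -15456 (l = (1 + 27)*(-552) = 28*(-552) = -15456)
(l + 2584230) + (-1648251 - h) = (-15456 + 2584230) + (-1648251 - 1*(-852461)) = 2568774 + (-1648251 + 852461) = 2568774 - 795790 = 1772984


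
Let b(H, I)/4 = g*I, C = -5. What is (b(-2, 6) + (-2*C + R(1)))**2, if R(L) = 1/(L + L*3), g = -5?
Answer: 192721/16 ≈ 12045.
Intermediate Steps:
b(H, I) = -20*I (b(H, I) = 4*(-5*I) = -20*I)
R(L) = 1/(4*L) (R(L) = 1/(L + 3*L) = 1/(4*L))
(b(-2, 6) + (-2*C + R(1)))**2 = (-20*6 + (-2*(-5) + (1/4)/1))**2 = (-120 + (10 + (1/4)*1))**2 = (-120 + (10 + 1/4))**2 = (-120 + 41/4)**2 = (-439/4)**2 = 192721/16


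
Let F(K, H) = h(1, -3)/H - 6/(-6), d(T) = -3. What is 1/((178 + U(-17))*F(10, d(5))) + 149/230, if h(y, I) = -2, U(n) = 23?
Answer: 10029/15410 ≈ 0.65081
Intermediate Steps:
F(K, H) = 1 - 2/H (F(K, H) = -2/H - 6/(-6) = -2/H - 6*(-⅙) = -2/H + 1 = 1 - 2/H)
1/((178 + U(-17))*F(10, d(5))) + 149/230 = 1/((178 + 23)*(((-2 - 3)/(-3)))) + 149/230 = 1/(201*((-⅓*(-5)))) + 149*(1/230) = 1/(201*(5/3)) + 149/230 = (1/201)*(⅗) + 149/230 = 1/335 + 149/230 = 10029/15410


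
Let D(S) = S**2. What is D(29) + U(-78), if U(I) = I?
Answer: 763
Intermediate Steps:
D(29) + U(-78) = 29**2 - 78 = 841 - 78 = 763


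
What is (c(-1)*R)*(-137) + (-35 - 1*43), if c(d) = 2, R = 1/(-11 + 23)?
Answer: -605/6 ≈ -100.83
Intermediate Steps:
R = 1/12 ≈ 0.083333
(c(-1)*R)*(-137) + (-35 - 1*43) = (2*(1/12))*(-137) + (-35 - 1*43) = (⅙)*(-137) + (-35 - 43) = -137/6 - 78 = -605/6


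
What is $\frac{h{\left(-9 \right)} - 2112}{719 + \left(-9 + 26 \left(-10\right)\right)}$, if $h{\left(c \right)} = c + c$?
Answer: $- \frac{71}{15} \approx -4.7333$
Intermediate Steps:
$h{\left(c \right)} = 2 c$
$\frac{h{\left(-9 \right)} - 2112}{719 + \left(-9 + 26 \left(-10\right)\right)} = \frac{2 \left(-9\right) - 2112}{719 + \left(-9 + 26 \left(-10\right)\right)} = \frac{-18 - 2112}{719 - 269} = - \frac{2130}{719 - 269} = - \frac{2130}{450} = \left(-2130\right) \frac{1}{450} = - \frac{71}{15}$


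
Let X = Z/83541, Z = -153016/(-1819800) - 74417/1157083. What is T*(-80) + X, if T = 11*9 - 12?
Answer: -153040753669069558534/21988614033659925 ≈ -6960.0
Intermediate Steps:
Z = 5203519466/263207455425 (Z = -153016*(-1/1819800) - 74417*1/1157083 = 19127/227475 - 74417/1157083 = 5203519466/263207455425 ≈ 0.019770)
T = 87 (T = 99 - 12 = 87)
X = 5203519466/21988614033659925 (X = (5203519466/263207455425)/83541 = (5203519466/263207455425)*(1/83541) = 5203519466/21988614033659925 ≈ 2.3665e-7)
T*(-80) + X = 87*(-80) + 5203519466/21988614033659925 = -6960 + 5203519466/21988614033659925 = -153040753669069558534/21988614033659925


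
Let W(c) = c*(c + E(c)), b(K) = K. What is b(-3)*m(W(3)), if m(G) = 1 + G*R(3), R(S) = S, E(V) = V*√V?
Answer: -84 - 81*√3 ≈ -224.30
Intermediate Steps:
E(V) = V^(3/2)
W(c) = c*(c + c^(3/2))
m(G) = 1 + 3*G (m(G) = 1 + G*3 = 1 + 3*G)
b(-3)*m(W(3)) = -3*(1 + 3*(3*(3 + 3^(3/2)))) = -3*(1 + 3*(3*(3 + 3*√3))) = -3*(1 + 3*(9 + 9*√3)) = -3*(1 + (27 + 27*√3)) = -3*(28 + 27*√3) = -84 - 81*√3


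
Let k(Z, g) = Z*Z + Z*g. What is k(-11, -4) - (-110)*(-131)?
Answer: -14245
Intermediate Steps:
k(Z, g) = Z² + Z*g
k(-11, -4) - (-110)*(-131) = -11*(-11 - 4) - (-110)*(-131) = -11*(-15) - 110*131 = 165 - 14410 = -14245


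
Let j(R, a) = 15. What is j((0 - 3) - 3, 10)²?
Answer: 225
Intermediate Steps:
j((0 - 3) - 3, 10)² = 15² = 225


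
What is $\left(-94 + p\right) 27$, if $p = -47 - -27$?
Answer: $-3078$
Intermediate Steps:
$p = -20$ ($p = -47 + 27 = -20$)
$\left(-94 + p\right) 27 = \left(-94 - 20\right) 27 = \left(-114\right) 27 = -3078$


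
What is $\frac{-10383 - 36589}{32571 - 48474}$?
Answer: $\frac{46972}{15903} \approx 2.9537$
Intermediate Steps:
$\frac{-10383 - 36589}{32571 - 48474} = - \frac{46972}{-15903} = \left(-46972\right) \left(- \frac{1}{15903}\right) = \frac{46972}{15903}$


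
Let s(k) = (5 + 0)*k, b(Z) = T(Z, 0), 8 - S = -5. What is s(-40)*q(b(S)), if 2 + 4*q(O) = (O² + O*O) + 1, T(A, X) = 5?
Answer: -2450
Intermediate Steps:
S = 13 (S = 8 - 1*(-5) = 8 + 5 = 13)
b(Z) = 5
s(k) = 5*k
q(O) = -¼ + O²/2 (q(O) = -½ + ((O² + O*O) + 1)/4 = -½ + ((O² + O²) + 1)/4 = -½ + (2*O² + 1)/4 = -½ + (1 + 2*O²)/4 = -½ + (¼ + O²/2) = -¼ + O²/2)
s(-40)*q(b(S)) = (5*(-40))*(-¼ + (½)*5²) = -200*(-¼ + (½)*25) = -200*(-¼ + 25/2) = -200*49/4 = -2450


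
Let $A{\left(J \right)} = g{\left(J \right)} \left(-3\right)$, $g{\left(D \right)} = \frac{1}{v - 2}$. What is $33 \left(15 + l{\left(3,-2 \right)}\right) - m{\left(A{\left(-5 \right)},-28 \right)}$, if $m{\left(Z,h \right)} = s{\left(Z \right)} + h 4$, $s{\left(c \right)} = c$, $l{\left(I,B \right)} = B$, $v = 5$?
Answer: $542$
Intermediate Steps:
$g{\left(D \right)} = \frac{1}{3}$ ($g{\left(D \right)} = \frac{1}{5 - 2} = \frac{1}{3}$)
$A{\left(J \right)} = -1$ ($A{\left(J \right)} = \frac{1}{3} \left(-3\right) = -1$)
$m{\left(Z,h \right)} = Z + 4 h$ ($m{\left(Z,h \right)} = Z + h 4 = Z + 4 h$)
$33 \left(15 + l{\left(3,-2 \right)}\right) - m{\left(A{\left(-5 \right)},-28 \right)} = 33 \left(15 - 2\right) - \left(-1 + 4 \left(-28\right)\right) = 33 \cdot 13 - \left(-1 - 112\right) = 429 - -113 = 429 + 113 = 542$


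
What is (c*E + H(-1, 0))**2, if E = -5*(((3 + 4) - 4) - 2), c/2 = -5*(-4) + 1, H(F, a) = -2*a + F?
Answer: 44521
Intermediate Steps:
H(F, a) = F - 2*a
c = 42 (c = 2*(-5*(-4) + 1) = 2*(20 + 1) = 2*21 = 42)
E = -5 (E = -5*((7 - 4) - 2) = -5*(3 - 2) = -5*1 = -5)
(c*E + H(-1, 0))**2 = (42*(-5) + (-1 - 2*0))**2 = (-210 + (-1 + 0))**2 = (-210 - 1)**2 = (-211)**2 = 44521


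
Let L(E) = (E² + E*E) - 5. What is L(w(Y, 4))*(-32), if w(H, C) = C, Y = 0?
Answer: -864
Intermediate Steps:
L(E) = -5 + 2*E² (L(E) = (E² + E²) - 5 = 2*E² - 5 = -5 + 2*E²)
L(w(Y, 4))*(-32) = (-5 + 2*4²)*(-32) = (-5 + 2*16)*(-32) = (-5 + 32)*(-32) = 27*(-32) = -864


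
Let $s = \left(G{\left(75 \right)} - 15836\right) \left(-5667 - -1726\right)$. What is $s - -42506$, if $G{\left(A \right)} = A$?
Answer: $62156607$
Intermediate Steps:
$s = 62114101$ ($s = \left(75 - 15836\right) \left(-5667 - -1726\right) = - 15761 \left(-5667 + \left(-6446 + 8172\right)\right) = - 15761 \left(-5667 + 1726\right) = \left(-15761\right) \left(-3941\right) = 62114101$)
$s - -42506 = 62114101 - -42506 = 62114101 + 42506 = 62156607$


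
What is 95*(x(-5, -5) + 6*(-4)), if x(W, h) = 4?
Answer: -1900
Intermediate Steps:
95*(x(-5, -5) + 6*(-4)) = 95*(4 + 6*(-4)) = 95*(4 - 24) = 95*(-20) = -1900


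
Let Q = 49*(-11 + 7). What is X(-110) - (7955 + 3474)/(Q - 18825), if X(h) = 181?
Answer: 3454230/19021 ≈ 181.60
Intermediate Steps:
Q = -196 (Q = 49*(-4) = -196)
X(-110) - (7955 + 3474)/(Q - 18825) = 181 - (7955 + 3474)/(-196 - 18825) = 181 - 11429/(-19021) = 181 - 11429*(-1)/19021 = 181 - 1*(-11429/19021) = 181 + 11429/19021 = 3454230/19021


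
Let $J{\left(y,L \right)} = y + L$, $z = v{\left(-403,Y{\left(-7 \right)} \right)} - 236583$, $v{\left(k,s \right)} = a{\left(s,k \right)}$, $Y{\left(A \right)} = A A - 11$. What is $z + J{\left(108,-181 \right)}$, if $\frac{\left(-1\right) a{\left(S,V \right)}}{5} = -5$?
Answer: $-236631$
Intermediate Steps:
$a{\left(S,V \right)} = 25$ ($a{\left(S,V \right)} = \left(-5\right) \left(-5\right) = 25$)
$Y{\left(A \right)} = -11 + A^{2}$ ($Y{\left(A \right)} = A^{2} - 11 = -11 + A^{2}$)
$v{\left(k,s \right)} = 25$
$z = -236558$ ($z = 25 - 236583 = -236558$)
$J{\left(y,L \right)} = L + y$
$z + J{\left(108,-181 \right)} = -236558 + \left(-181 + 108\right) = -236558 - 73 = -236631$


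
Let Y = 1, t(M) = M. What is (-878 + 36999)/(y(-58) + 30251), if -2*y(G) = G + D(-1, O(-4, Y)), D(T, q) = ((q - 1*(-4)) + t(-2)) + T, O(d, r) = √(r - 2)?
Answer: 2187451639/1833696241 + 36121*I/1833696241 ≈ 1.1929 + 1.9698e-5*I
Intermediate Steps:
O(d, r) = √(-2 + r)
D(T, q) = 2 + T + q (D(T, q) = ((q - 1*(-4)) - 2) + T = ((q + 4) - 2) + T = ((4 + q) - 2) + T = (2 + q) + T = 2 + T + q)
y(G) = -½ - I/2 - G/2 (y(G) = -(G + (2 - 1 + √(-2 + 1)))/2 = -(G + (2 - 1 + √(-1)))/2 = -(G + (2 - 1 + I))/2 = -(G + (1 + I))/2 = -(1 + I + G)/2 = -½ - I/2 - G/2)
(-878 + 36999)/(y(-58) + 30251) = (-878 + 36999)/((-½ - I/2 - ½*(-58)) + 30251) = 36121/((-½ - I/2 + 29) + 30251) = 36121/((57/2 - I/2) + 30251) = 36121/(60559/2 - I/2) = 36121*(2*(60559/2 + I/2)/1833696241) = 72242*(60559/2 + I/2)/1833696241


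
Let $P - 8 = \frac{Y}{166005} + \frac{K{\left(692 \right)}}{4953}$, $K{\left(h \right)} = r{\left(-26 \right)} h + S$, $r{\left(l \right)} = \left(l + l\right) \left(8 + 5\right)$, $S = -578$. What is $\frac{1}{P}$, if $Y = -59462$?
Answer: $- \frac{274074255}{23822831672} \approx -0.011505$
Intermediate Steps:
$r{\left(l \right)} = 26 l$ ($r{\left(l \right)} = 2 l 13 = 26 l$)
$K{\left(h \right)} = -578 - 676 h$ ($K{\left(h \right)} = 26 \left(-26\right) h - 578 = - 676 h - 578 = -578 - 676 h$)
$P = - \frac{23822831672}{274074255}$ ($P = 8 + \left(- \frac{59462}{166005} + \frac{-578 - 467792}{4953}\right) = 8 + \left(\left(-59462\right) \frac{1}{166005} + \left(-578 - 467792\right) \frac{1}{4953}\right) = 8 - \frac{26015425712}{274074255} = - \frac{23822831672}{274074255} \approx -86.921$)
$\frac{1}{P} = \frac{1}{- \frac{23822831672}{274074255}} = - \frac{274074255}{23822831672}$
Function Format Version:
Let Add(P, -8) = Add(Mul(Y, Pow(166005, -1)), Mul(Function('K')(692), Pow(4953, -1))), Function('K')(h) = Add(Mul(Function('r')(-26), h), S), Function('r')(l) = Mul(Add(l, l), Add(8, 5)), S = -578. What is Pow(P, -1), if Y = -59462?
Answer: Rational(-274074255, 23822831672) ≈ -0.011505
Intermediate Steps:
Function('r')(l) = Mul(26, l) (Function('r')(l) = Mul(Mul(2, l), 13) = Mul(26, l))
Function('K')(h) = Add(-578, Mul(-676, h)) (Function('K')(h) = Add(Mul(Mul(26, -26), h), -578) = Add(Mul(-676, h), -578) = Add(-578, Mul(-676, h)))
P = Rational(-23822831672, 274074255) (P = Add(8, Add(Mul(-59462, Pow(166005, -1)), Mul(Add(-578, Mul(-676, 692)), Pow(4953, -1)))) = Add(8, Add(Mul(-59462, Rational(1, 166005)), Mul(Add(-578, -467792), Rational(1, 4953)))) = Add(8, Add(Rational(-59462, 166005), Mul(-468370, Rational(1, 4953)))) = Add(8, Add(Rational(-59462, 166005), Rational(-468370, 4953))) = Add(8, Rational(-26015425712, 274074255)) = Rational(-23822831672, 274074255) ≈ -86.921)
Pow(P, -1) = Pow(Rational(-23822831672, 274074255), -1) = Rational(-274074255, 23822831672)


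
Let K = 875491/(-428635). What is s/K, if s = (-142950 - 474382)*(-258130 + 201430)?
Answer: -15003392773194000/875491 ≈ -1.7137e+10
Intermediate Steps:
K = -875491/428635 (K = 875491*(-1/428635) = -875491/428635 ≈ -2.0425)
s = 35002724400 (s = -617332*(-56700) = 35002724400)
s/K = 35002724400/(-875491/428635) = 35002724400*(-428635/875491) = -15003392773194000/875491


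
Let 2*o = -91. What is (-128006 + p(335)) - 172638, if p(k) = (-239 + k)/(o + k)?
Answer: -58024228/193 ≈ -3.0064e+5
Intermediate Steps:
o = -91/2 (o = (½)*(-91) = -91/2 ≈ -45.500)
p(k) = (-239 + k)/(-91/2 + k)
(-128006 + p(335)) - 172638 = (-128006 + 2*(-239 + 335)/(-91 + 2*335)) - 172638 = (-128006 + 2*96/(-91 + 670)) - 172638 = (-128006 + 2*96/579) - 172638 = (-128006 + 2*(1/579)*96) - 172638 = (-128006 + 64/193) - 172638 = -24705094/193 - 172638 = -58024228/193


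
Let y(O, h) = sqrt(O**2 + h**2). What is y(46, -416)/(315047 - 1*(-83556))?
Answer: 2*sqrt(43793)/398603 ≈ 0.0010500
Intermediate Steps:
y(46, -416)/(315047 - 1*(-83556)) = sqrt(46**2 + (-416)**2)/(315047 - 1*(-83556)) = sqrt(2116 + 173056)/(315047 + 83556) = sqrt(175172)/398603 = (2*sqrt(43793))*(1/398603) = 2*sqrt(43793)/398603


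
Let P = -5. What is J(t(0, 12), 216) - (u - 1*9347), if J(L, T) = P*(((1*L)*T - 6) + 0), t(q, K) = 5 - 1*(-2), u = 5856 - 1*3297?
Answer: -742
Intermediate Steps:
u = 2559 (u = 5856 - 3297 = 2559)
t(q, K) = 7 (t(q, K) = 5 + 2 = 7)
J(L, T) = 30 - 5*L*T (J(L, T) = -5*(((1*L)*T - 6) + 0) = -5*((L*T - 6) + 0) = -5*((-6 + L*T) + 0) = -5*(-6 + L*T) = 30 - 5*L*T)
J(t(0, 12), 216) - (u - 1*9347) = (30 - 5*7*216) - (2559 - 1*9347) = (30 - 7560) - (2559 - 9347) = -7530 - 1*(-6788) = -7530 + 6788 = -742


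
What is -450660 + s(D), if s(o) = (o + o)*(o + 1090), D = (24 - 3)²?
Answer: 899682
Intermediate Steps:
D = 441 (D = 21² = 441)
s(o) = 2*o*(1090 + o) (s(o) = (2*o)*(1090 + o) = 2*o*(1090 + o))
-450660 + s(D) = -450660 + 2*441*(1090 + 441) = -450660 + 2*441*1531 = -450660 + 1350342 = 899682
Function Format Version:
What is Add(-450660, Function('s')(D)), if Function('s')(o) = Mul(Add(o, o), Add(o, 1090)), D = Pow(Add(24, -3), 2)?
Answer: 899682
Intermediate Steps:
D = 441 (D = Pow(21, 2) = 441)
Function('s')(o) = Mul(2, o, Add(1090, o)) (Function('s')(o) = Mul(Mul(2, o), Add(1090, o)) = Mul(2, o, Add(1090, o)))
Add(-450660, Function('s')(D)) = Add(-450660, Mul(2, 441, Add(1090, 441))) = Add(-450660, Mul(2, 441, 1531)) = Add(-450660, 1350342) = 899682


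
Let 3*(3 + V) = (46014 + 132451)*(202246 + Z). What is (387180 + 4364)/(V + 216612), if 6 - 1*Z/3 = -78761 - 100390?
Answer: 146829/16501780529 ≈ 8.8978e-6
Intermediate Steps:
Z = 537471 (Z = 18 - 3*(-78761 - 100390) = 18 - 3*(-179151) = 18 + 537453 = 537471)
V = 132013594396/3 (V = -3 + ((46014 + 132451)*(202246 + 537471))/3 = -3 + (178465*739717)/3 = -3 + (⅓)*132013594405 = -3 + 132013594405/3 = 132013594396/3 ≈ 4.4005e+10)
(387180 + 4364)/(V + 216612) = (387180 + 4364)/(132013594396/3 + 216612) = 391544/(132014244232/3) = 391544*(3/132014244232) = 146829/16501780529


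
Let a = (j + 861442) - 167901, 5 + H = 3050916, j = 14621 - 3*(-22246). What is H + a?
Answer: 3825811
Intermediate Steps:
j = 81359 (j = 14621 + 66738 = 81359)
H = 3050911 (H = -5 + 3050916 = 3050911)
a = 774900 (a = (81359 + 861442) - 167901 = 942801 - 167901 = 774900)
H + a = 3050911 + 774900 = 3825811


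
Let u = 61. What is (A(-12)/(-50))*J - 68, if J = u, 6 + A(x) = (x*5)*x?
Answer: -23477/25 ≈ -939.08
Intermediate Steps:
A(x) = -6 + 5*x² (A(x) = -6 + (x*5)*x = -6 + (5*x)*x = -6 + 5*x²)
J = 61
(A(-12)/(-50))*J - 68 = ((-6 + 5*(-12)²)/(-50))*61 - 68 = ((-6 + 5*144)*(-1/50))*61 - 68 = ((-6 + 720)*(-1/50))*61 - 68 = (714*(-1/50))*61 - 68 = -357/25*61 - 68 = -21777/25 - 68 = -23477/25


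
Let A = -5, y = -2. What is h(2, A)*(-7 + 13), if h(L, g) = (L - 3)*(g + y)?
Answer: 42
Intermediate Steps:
h(L, g) = (-3 + L)*(-2 + g) (h(L, g) = (L - 3)*(g - 2) = (-3 + L)*(-2 + g))
h(2, A)*(-7 + 13) = (6 - 3*(-5) - 2*2 + 2*(-5))*(-7 + 13) = (6 + 15 - 4 - 10)*6 = 7*6 = 42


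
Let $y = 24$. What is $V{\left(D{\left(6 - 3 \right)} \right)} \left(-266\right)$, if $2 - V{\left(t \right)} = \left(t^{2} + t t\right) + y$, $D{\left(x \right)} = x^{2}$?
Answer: $48944$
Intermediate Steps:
$V{\left(t \right)} = -22 - 2 t^{2}$ ($V{\left(t \right)} = 2 - \left(\left(t^{2} + t t\right) + 24\right) = 2 - \left(\left(t^{2} + t^{2}\right) + 24\right) = 2 - \left(2 t^{2} + 24\right) = 2 - \left(24 + 2 t^{2}\right) = -22 - 2 t^{2}$)
$V{\left(D{\left(6 - 3 \right)} \right)} \left(-266\right) = \left(-22 - 2 \left(\left(6 - 3\right)^{2}\right)^{2}\right) \left(-266\right) = \left(-22 - 2 \left(3^{2}\right)^{2}\right) \left(-266\right) = \left(-22 - 2 \cdot 9^{2}\right) \left(-266\right) = \left(-22 - 162\right) \left(-266\right) = \left(-184\right) \left(-266\right) = 48944$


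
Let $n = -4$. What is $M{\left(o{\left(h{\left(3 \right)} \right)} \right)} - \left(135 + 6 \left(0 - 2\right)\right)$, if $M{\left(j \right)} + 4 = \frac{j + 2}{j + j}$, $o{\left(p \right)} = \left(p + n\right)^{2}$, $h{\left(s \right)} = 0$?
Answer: $- \frac{2023}{16} \approx -126.44$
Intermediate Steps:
$o{\left(p \right)} = \left(-4 + p\right)^{2}$ ($o{\left(p \right)} = \left(p - 4\right)^{2} = \left(-4 + p\right)^{2}$)
$M{\left(j \right)} = -4 + \frac{2 + j}{2 j}$ ($M{\left(j \right)} = -4 + \frac{j + 2}{j + j} = -4 + \frac{2 + j}{2 j}$)
$M{\left(o{\left(h{\left(3 \right)} \right)} \right)} - \left(135 + 6 \left(0 - 2\right)\right) = \left(- \frac{7}{2} + \frac{1}{\left(-4 + 0\right)^{2}}\right) - \left(135 + 6 \left(0 - 2\right)\right) = \left(- \frac{7}{2} + \frac{1}{\left(-4\right)^{2}}\right) - 123 = \left(- \frac{7}{2} + \frac{1}{16}\right) + \left(\left(-94 + 12\right) - 41\right) = \left(- \frac{7}{2} + \frac{1}{16}\right) - 123 = - \frac{55}{16} - 123 = - \frac{2023}{16}$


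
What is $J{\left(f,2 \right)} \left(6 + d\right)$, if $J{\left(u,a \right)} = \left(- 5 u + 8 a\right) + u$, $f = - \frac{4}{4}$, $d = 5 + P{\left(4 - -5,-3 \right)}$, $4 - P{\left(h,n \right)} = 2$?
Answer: $260$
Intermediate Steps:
$P{\left(h,n \right)} = 2$ ($P{\left(h,n \right)} = 4 - 2 = 2$)
$d = 7$ ($d = 5 + 2 = 7$)
$f = -1$ ($f = \left(-4\right) \frac{1}{4} = -1$)
$J{\left(u,a \right)} = - 4 u + 8 a$
$J{\left(f,2 \right)} \left(6 + d\right) = \left(\left(-4\right) \left(-1\right) + 8 \cdot 2\right) \left(6 + 7\right) = \left(4 + 16\right) 13 = 20 \cdot 13 = 260$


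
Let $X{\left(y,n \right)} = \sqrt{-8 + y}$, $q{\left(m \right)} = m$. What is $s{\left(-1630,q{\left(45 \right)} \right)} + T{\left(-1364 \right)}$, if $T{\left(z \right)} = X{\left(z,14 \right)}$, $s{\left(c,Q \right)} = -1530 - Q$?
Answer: $-1575 + 14 i \sqrt{7} \approx -1575.0 + 37.041 i$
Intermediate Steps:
$T{\left(z \right)} = \sqrt{-8 + z}$
$s{\left(-1630,q{\left(45 \right)} \right)} + T{\left(-1364 \right)} = \left(-1530 - 45\right) + \sqrt{-8 - 1364} = \left(-1530 - 45\right) + \sqrt{-1372} = -1575 + 14 i \sqrt{7}$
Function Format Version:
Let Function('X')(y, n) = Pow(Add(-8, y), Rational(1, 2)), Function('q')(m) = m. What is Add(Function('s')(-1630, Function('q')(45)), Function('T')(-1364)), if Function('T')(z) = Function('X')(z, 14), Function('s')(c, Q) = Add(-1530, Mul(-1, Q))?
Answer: Add(-1575, Mul(14, I, Pow(7, Rational(1, 2)))) ≈ Add(-1575.0, Mul(37.041, I))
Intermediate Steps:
Function('T')(z) = Pow(Add(-8, z), Rational(1, 2))
Add(Function('s')(-1630, Function('q')(45)), Function('T')(-1364)) = Add(Add(-1530, Mul(-1, 45)), Pow(Add(-8, -1364), Rational(1, 2))) = Add(Add(-1530, -45), Pow(-1372, Rational(1, 2))) = Add(-1575, Mul(14, I, Pow(7, Rational(1, 2))))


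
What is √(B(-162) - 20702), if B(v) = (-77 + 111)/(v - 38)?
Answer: I*√2070217/10 ≈ 143.88*I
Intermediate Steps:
B(v) = 34/(-38 + v)
√(B(-162) - 20702) = √(34/(-38 - 162) - 20702) = √(34/(-200) - 20702) = √(34*(-1/200) - 20702) = √(-17/100 - 20702) = √(-2070217/100) = I*√2070217/10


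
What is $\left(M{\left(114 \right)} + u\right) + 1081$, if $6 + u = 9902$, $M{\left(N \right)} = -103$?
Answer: $10874$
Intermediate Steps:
$u = 9896$ ($u = -6 + 9902 = 9896$)
$\left(M{\left(114 \right)} + u\right) + 1081 = \left(-103 + 9896\right) + 1081 = 9793 + 1081 = 10874$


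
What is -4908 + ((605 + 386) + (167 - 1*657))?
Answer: -4407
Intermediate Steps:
-4908 + ((605 + 386) + (167 - 1*657)) = -4908 + (991 + (167 - 657)) = -4908 + (991 - 490) = -4908 + 501 = -4407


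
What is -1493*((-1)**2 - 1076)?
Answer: 1604975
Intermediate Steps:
-1493*((-1)**2 - 1076) = -1493*(1 - 1076) = -1493*(-1075) = 1604975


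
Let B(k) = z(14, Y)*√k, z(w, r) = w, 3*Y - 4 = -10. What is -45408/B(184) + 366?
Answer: 366 - 5676*√46/161 ≈ 126.89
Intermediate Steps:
Y = -2 (Y = 4/3 + (⅓)*(-10) = 4/3 - 10/3 = -2)
B(k) = 14*√k
-45408/B(184) + 366 = -45408*√46/1288 + 366 = -5676*√46/161 + 366 = 366 - 5676*√46/161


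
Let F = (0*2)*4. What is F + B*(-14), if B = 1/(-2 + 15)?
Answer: -14/13 ≈ -1.0769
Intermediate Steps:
F = 0 (F = 0*4 = 0)
B = 1/13 ≈ 0.076923
F + B*(-14) = 0 + (1/13)*(-14) = 0 - 14/13 = -14/13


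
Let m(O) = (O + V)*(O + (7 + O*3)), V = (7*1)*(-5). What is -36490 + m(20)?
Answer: -37795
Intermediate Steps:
V = -35 (V = 7*(-5) = -35)
m(O) = (-35 + O)*(7 + 4*O) (m(O) = (O - 35)*(O + (7 + O*3)) = (-35 + O)*(O + (7 + 3*O)) = (-35 + O)*(7 + 4*O))
-36490 + m(20) = -36490 + (-245 - 133*20 + 4*20²) = -36490 + (-245 - 2660 + 4*400) = -36490 + (-245 - 2660 + 1600) = -36490 - 1305 = -37795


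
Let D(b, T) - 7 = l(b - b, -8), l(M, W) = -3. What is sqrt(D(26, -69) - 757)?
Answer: I*sqrt(753) ≈ 27.441*I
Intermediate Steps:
D(b, T) = 4 (D(b, T) = 7 - 3 = 4)
sqrt(D(26, -69) - 757) = sqrt(4 - 757) = sqrt(-753) = I*sqrt(753)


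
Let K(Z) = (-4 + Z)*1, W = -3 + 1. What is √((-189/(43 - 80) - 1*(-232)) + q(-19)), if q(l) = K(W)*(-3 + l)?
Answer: √505309/37 ≈ 19.212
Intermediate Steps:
W = -2
K(Z) = -4 + Z
q(l) = 18 - 6*l (q(l) = (-4 - 2)*(-3 + l) = -6*(-3 + l) = 18 - 6*l)
√((-189/(43 - 80) - 1*(-232)) + q(-19)) = √((-189/(43 - 80) - 1*(-232)) + (18 - 6*(-19))) = √((-189/(-37) + 232) + (18 + 114)) = √((-189*(-1/37) + 232) + 132) = √((189/37 + 232) + 132) = √(8773/37 + 132) = √(13657/37) = √505309/37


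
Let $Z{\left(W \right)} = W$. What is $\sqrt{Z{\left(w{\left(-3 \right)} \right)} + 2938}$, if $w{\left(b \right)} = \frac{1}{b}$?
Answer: $\frac{\sqrt{26439}}{3} \approx 54.2$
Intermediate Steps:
$\sqrt{Z{\left(w{\left(-3 \right)} \right)} + 2938} = \sqrt{\frac{1}{-3} + 2938} = \sqrt{- \frac{1}{3} + 2938} = \sqrt{\frac{8813}{3}} = \frac{\sqrt{26439}}{3}$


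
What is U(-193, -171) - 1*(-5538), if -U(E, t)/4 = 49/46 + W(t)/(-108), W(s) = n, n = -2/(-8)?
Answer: 13745831/2484 ≈ 5533.8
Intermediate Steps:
n = ¼ (n = -2*(-⅛) = ¼ ≈ 0.25000)
W(s) = ¼
U(E, t) = -10561/2484 (U(E, t) = -4*(49/46 + (¼)/(-108)) = -4*(49*(1/46) + (¼)*(-1/108)) = -4*(49/46 - 1/432) = -4*10561/9936 = -10561/2484)
U(-193, -171) - 1*(-5538) = -10561/2484 - 1*(-5538) = -10561/2484 + 5538 = 13745831/2484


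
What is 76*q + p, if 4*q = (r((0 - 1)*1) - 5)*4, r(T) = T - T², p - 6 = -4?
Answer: -530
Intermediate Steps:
p = 2 (p = 6 - 4 = 2)
q = -7 (q = ((((0 - 1)*1)*(1 - (0 - 1)) - 5)*4)/4 = (((-1*1)*(1 - (-1)) - 5)*4)/4 = ((-(1 - 1*(-1)) - 5)*4)/4 = ((-(1 + 1) - 5)*4)/4 = ((-1*2 - 5)*4)/4 = ((-2 - 5)*4)/4 = (-7*4)/4 = (¼)*(-28) = -7)
76*q + p = 76*(-7) + 2 = -532 + 2 = -530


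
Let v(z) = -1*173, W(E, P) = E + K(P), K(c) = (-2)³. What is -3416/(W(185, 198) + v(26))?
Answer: -854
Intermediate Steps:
K(c) = -8
W(E, P) = -8 + E (W(E, P) = E - 8 = -8 + E)
v(z) = -173
-3416/(W(185, 198) + v(26)) = -3416/((-8 + 185) - 173) = -3416/(177 - 173) = -3416/4 = -3416*¼ = -854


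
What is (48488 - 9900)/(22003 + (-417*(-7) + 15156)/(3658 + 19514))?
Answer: 298053712/169957197 ≈ 1.7537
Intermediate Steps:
(48488 - 9900)/(22003 + (-417*(-7) + 15156)/(3658 + 19514)) = 38588/(22003 + (2919 + 15156)/23172) = 38588/(22003 + 18075*(1/23172)) = 38588/(22003 + 6025/7724) = 38588/(169957197/7724) = 38588*(7724/169957197) = 298053712/169957197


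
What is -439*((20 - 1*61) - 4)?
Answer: 19755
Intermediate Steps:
-439*((20 - 1*61) - 4) = -439*((20 - 61) - 4) = -439*(-41 - 4) = -439*(-45) = 19755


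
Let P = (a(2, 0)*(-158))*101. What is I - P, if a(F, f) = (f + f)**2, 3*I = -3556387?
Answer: -3556387/3 ≈ -1.1855e+6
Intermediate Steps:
I = -3556387/3 (I = (1/3)*(-3556387) = -3556387/3 ≈ -1.1855e+6)
a(F, f) = 4*f**2 (a(F, f) = (2*f)**2 = 4*f**2)
P = 0 (P = ((4*0**2)*(-158))*101 = ((4*0)*(-158))*101 = (0*(-158))*101 = 0*101 = 0)
I - P = -3556387/3 - 1*0 = -3556387/3 + 0 = -3556387/3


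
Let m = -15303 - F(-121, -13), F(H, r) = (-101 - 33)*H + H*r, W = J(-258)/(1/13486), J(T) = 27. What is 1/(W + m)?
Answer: 1/331032 ≈ 3.0209e-6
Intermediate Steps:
W = 364122 (W = 27/(1/13486) = 27*13486 = 364122)
F(H, r) = -134*H + H*r
m = -33090 (m = -15303 - (-121)*(-134 - 13) = -15303 - (-121)*(-147) = -15303 - 1*17787 = -15303 - 17787 = -33090)
1/(W + m) = 1/(364122 - 33090) = 1/331032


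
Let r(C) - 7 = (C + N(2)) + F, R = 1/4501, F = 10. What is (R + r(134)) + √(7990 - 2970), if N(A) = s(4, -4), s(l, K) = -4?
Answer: 661648/4501 + 2*√1255 ≈ 217.85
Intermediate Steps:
N(A) = -4
R = 1/4501 ≈ 0.00022217
r(C) = 13 + C (r(C) = 7 + ((C - 4) + 10) = 7 + ((-4 + C) + 10) = 7 + (6 + C) = 13 + C)
(R + r(134)) + √(7990 - 2970) = (1/4501 + (13 + 134)) + √(7990 - 2970) = (1/4501 + 147) + √5020 = 661648/4501 + 2*√1255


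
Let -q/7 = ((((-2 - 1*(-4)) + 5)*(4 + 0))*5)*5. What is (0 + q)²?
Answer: 24010000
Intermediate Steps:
q = -4900 (q = -7*(((-2 - 1*(-4)) + 5)*(4 + 0))*5*5 = -7*(((-2 + 4) + 5)*4)*5*5 = -7*((2 + 5)*4)*5*5 = -7*(7*4)*5*5 = -7*28*5*5 = -980*5 = -7*700 = -4900)
(0 + q)² = (0 - 4900)² = (-4900)² = 24010000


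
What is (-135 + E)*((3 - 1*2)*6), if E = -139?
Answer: -1644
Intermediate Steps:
(-135 + E)*((3 - 1*2)*6) = (-135 - 139)*((3 - 1*2)*6) = -274*(3 - 2)*6 = -274*6 = -1644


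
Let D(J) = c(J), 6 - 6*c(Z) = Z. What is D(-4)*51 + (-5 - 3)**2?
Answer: 149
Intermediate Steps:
c(Z) = 1 - Z/6
D(J) = 1 - J/6
D(-4)*51 + (-5 - 3)**2 = (1 - 1/6*(-4))*51 + (-5 - 3)**2 = (1 + 2/3)*51 + (-8)**2 = (5/3)*51 + 64 = 85 + 64 = 149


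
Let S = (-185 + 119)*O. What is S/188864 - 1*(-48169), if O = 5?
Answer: 4548694843/94432 ≈ 48169.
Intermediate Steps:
S = -330 (S = (-185 + 119)*5 = -66*5 = -330)
S/188864 - 1*(-48169) = -330/188864 - 1*(-48169) = -330*1/188864 + 48169 = -165/94432 + 48169 = 4548694843/94432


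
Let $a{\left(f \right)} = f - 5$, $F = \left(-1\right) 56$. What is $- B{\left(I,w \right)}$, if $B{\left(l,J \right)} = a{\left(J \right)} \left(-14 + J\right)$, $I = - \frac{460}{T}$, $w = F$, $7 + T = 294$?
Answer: $-4270$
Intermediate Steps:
$F = -56$
$T = 287$ ($T = -7 + 294 = 287$)
$w = -56$
$a{\left(f \right)} = -5 + f$ ($a{\left(f \right)} = f - 5 = -5 + f$)
$I = - \frac{460}{287} \approx -1.6028$
$B{\left(l,J \right)} = \left(-14 + J\right) \left(-5 + J\right)$ ($B{\left(l,J \right)} = \left(-5 + J\right) \left(-14 + J\right) = \left(-14 + J\right) \left(-5 + J\right)$)
$- B{\left(I,w \right)} = - \left(-14 - 56\right) \left(-5 - 56\right) = - \left(-70\right) \left(-61\right) = \left(-1\right) 4270 = -4270$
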